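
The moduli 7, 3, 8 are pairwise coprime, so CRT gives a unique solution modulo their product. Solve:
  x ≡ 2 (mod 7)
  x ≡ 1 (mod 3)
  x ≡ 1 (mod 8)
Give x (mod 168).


Moduli 7, 3, 8 are pairwise coprime; by CRT there is a unique solution modulo M = 7 · 3 · 8 = 168.
Solve pairwise, accumulating the modulus:
  Start with x ≡ 2 (mod 7).
  Combine with x ≡ 1 (mod 3): since gcd(7, 3) = 1, we get a unique residue mod 21.
    Write x = 2 + 7·t and substitute into x ≡ 1 (mod 3): 7·t ≡ 1 − 2 = -1 (mod 3).
    Reduce coefficients mod 3: 1·t ≡ 2 (mod 3).
    So t ≡ 2 (mod 3).
    Then x = 2 + 7·2 = 16, valid modulo lcm(7, 3) = 21: x ≡ 16 (mod 21).
  Combine with x ≡ 1 (mod 8): since gcd(21, 8) = 1, we get a unique residue mod 168.
    Write x = 16 + 21·t and substitute into x ≡ 1 (mod 8): 21·t ≡ 1 − 16 = -15 (mod 8).
    Reduce coefficients mod 8: 5·t ≡ 1 (mod 8).
    The inverse of 5 mod 8 is 5 (since 5·5 = 25 = 3·8 + 1), so t ≡ 5·1 = 5 ≡ 5 (mod 8).
    Then x = 16 + 21·5 = 121, valid modulo lcm(21, 8) = 168: x ≡ 121 (mod 168).
Verify: 121 mod 7 = 2 ✓, 121 mod 3 = 1 ✓, 121 mod 8 = 1 ✓.

x ≡ 121 (mod 168).


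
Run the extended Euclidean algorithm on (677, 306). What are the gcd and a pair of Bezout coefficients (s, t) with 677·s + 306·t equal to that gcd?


Euclidean algorithm on (677, 306) — divide until remainder is 0:
  677 = 2 · 306 + 65
  306 = 4 · 65 + 46
  65 = 1 · 46 + 19
  46 = 2 · 19 + 8
  19 = 2 · 8 + 3
  8 = 2 · 3 + 2
  3 = 1 · 2 + 1
  2 = 2 · 1 + 0
gcd(677, 306) = 1.
Track Bezout coefficients alongside the remainders: start with r₀ = 677 = a·1 + b·0 (s = 1, t = 0) and r₁ = 306 = a·0 + b·1 (s = 0, t = 1); each new remainder r_{k+1} = r_{k-1} − q_k·r_k inherits s_{k+1} = s_{k-1} − q_k·s_k, t_{k+1} = t_{k-1} − q_k·t_k, so r_k = a·s_k + b·t_k at every step:
  q = 2: r = 65, s = 1 − 2·0 = 1, t = 0 − 2·1 = -2  (check: 677·1 + 306·(-2) = 65)
  q = 4: r = 46, s = 0 − 4·1 = -4, t = 1 − 4·(-2) = 9  (check: 677·(-4) + 306·9 = 46)
  q = 1: r = 19, s = 1 − 1·(-4) = 5, t = -2 − 1·9 = -11  (check: 677·5 + 306·(-11) = 19)
  q = 2: r = 8, s = -4 − 2·5 = -14, t = 9 − 2·(-11) = 31  (check: 677·(-14) + 306·31 = 8)
  q = 2: r = 3, s = 5 − 2·(-14) = 33, t = -11 − 2·31 = -73  (check: 677·33 + 306·(-73) = 3)
  q = 2: r = 2, s = -14 − 2·33 = -80, t = 31 − 2·(-73) = 177  (check: 677·(-80) + 306·177 = 2)
  q = 1: r = 1, s = 33 − 1·(-80) = 113, t = -73 − 1·177 = -250  (check: 677·113 + 306·(-250) = 1)
The row with r = 1 (the gcd) gives the Bezout coefficients s = 113, t = -250.
Result: 677 · (113) + 306 · (-250) = 1.

gcd(677, 306) = 1; s = 113, t = -250 (check: 677·113 + 306·(-250) = 1).


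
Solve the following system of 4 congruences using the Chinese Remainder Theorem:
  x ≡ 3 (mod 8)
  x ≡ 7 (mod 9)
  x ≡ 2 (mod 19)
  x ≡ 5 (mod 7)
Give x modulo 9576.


Product of moduli M = 8 · 9 · 19 · 7 = 9576.
Merge one congruence at a time:
  Start: x ≡ 3 (mod 8).
  Combine with x ≡ 7 (mod 9); new modulus lcm = 72.
    Write x = 3 + 8·t and substitute into x ≡ 7 (mod 9): 8·t ≡ 7 − 3 = 4 (mod 9).
    The inverse of 8 mod 9 is 8 (since 8·8 = 64 = 7·9 + 1), so t ≡ 8·4 = 32 ≡ 5 (mod 9).
    Then x = 3 + 8·5 = 43, valid modulo lcm(8, 9) = 72: x ≡ 43 (mod 72).
  Combine with x ≡ 2 (mod 19); new modulus lcm = 1368.
    Write x = 43 + 72·t and substitute into x ≡ 2 (mod 19): 72·t ≡ 2 − 43 = -41 (mod 19).
    Reduce coefficients mod 19: 15·t ≡ 16 (mod 19).
    The inverse of 15 mod 19 is 14 (since 15·14 = 210 = 11·19 + 1), so t ≡ 14·16 = 224 ≡ 15 (mod 19).
    Then x = 43 + 72·15 = 1123, valid modulo lcm(72, 19) = 1368: x ≡ 1123 (mod 1368).
  Combine with x ≡ 5 (mod 7); new modulus lcm = 9576.
    Write x = 1123 + 1368·t and substitute into x ≡ 5 (mod 7): 1368·t ≡ 5 − 1123 = -1118 (mod 7).
    Reduce coefficients mod 7: 3·t ≡ 2 (mod 7).
    The inverse of 3 mod 7 is 5 (since 3·5 = 15 = 2·7 + 1), so t ≡ 5·2 = 10 ≡ 3 (mod 7).
    Then x = 1123 + 1368·3 = 5227, valid modulo lcm(1368, 7) = 9576: x ≡ 5227 (mod 9576).
Verify against each original: 5227 mod 8 = 3, 5227 mod 9 = 7, 5227 mod 19 = 2, 5227 mod 7 = 5.

x ≡ 5227 (mod 9576).


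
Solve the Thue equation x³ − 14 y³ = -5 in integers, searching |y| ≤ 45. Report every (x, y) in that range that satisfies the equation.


The equation is x³ - 14y³ = -5. For fixed y, x³ = 14·y³ − 5, so a solution requires the RHS to be a perfect cube.
Strategy: iterate y from -45 to 45, compute RHS = 14·y³ − 5, and check whether it is a (positive or negative) perfect cube.
Check small values of y:
  y = 0: RHS = -5 is not a perfect cube.
  y = 1: RHS = 9 is not a perfect cube.
  y = -1: RHS = -19 is not a perfect cube.
  y = 2: RHS = 107 is not a perfect cube.
  y = -2: RHS = -117 is not a perfect cube.
  y = 3: RHS = 373 is not a perfect cube.
  y = -3: RHS = -383 is not a perfect cube.
Continuing the search up to |y| = 45 finds no solutions either.
No (x, y) in the scanned range satisfies the equation.

No integer solutions with |y| ≤ 45.


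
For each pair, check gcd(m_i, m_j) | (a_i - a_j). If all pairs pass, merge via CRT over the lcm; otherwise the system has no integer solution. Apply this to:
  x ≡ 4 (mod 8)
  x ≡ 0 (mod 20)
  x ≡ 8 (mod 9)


Moduli 8, 20, 9 are not pairwise coprime, so CRT works modulo lcm(m_i) when all pairwise compatibility conditions hold.
Pairwise compatibility: gcd(m_i, m_j) must divide a_i - a_j for every pair.
Merge one congruence at a time:
  Start: x ≡ 4 (mod 8).
  Combine with x ≡ 0 (mod 20): gcd(8, 20) = 4; 0 - 4 = -4, which IS divisible by 4, so compatible.
    Write x = 4 + 8·t and substitute into x ≡ 0 (mod 20): 8·t ≡ 0 − 4 = -4 (mod 20).
    Divide the congruence (and modulus) by g = 4: 2·t ≡ -1 (mod 5).
    Reduce coefficients mod 5: 2·t ≡ 4 (mod 5).
    The inverse of 2 mod 5 is 3 (since 2·3 = 6 = 1·5 + 1), so t ≡ 3·4 = 12 ≡ 2 (mod 5).
    Then x = 4 + 8·2 = 20, valid modulo lcm(8, 20) = 40: x ≡ 20 (mod 40).
  Combine with x ≡ 8 (mod 9): gcd(40, 9) = 1; 8 - 20 = -12, which IS divisible by 1, so compatible.
    Write x = 20 + 40·t and substitute into x ≡ 8 (mod 9): 40·t ≡ 8 − 20 = -12 (mod 9).
    Reduce coefficients mod 9: 4·t ≡ 6 (mod 9).
    The inverse of 4 mod 9 is 7 (since 4·7 = 28 = 3·9 + 1), so t ≡ 7·6 = 42 ≡ 6 (mod 9).
    Then x = 20 + 40·6 = 260, valid modulo lcm(40, 9) = 360: x ≡ 260 (mod 360).
Verify: 260 mod 8 = 4, 260 mod 20 = 0, 260 mod 9 = 8.

x ≡ 260 (mod 360).


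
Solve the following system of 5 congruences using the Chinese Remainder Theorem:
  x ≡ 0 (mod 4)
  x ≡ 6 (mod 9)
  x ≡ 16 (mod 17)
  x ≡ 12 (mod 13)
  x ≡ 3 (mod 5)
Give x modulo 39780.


Product of moduli M = 4 · 9 · 17 · 13 · 5 = 39780.
Merge one congruence at a time:
  Start: x ≡ 0 (mod 4).
  Combine with x ≡ 6 (mod 9); new modulus lcm = 36.
    Write x = 0 + 4·t and substitute into x ≡ 6 (mod 9): 4·t ≡ 6 − 0 = 6 (mod 9).
    The inverse of 4 mod 9 is 7 (since 4·7 = 28 = 3·9 + 1), so t ≡ 7·6 = 42 ≡ 6 (mod 9).
    Then x = 0 + 4·6 = 24, valid modulo lcm(4, 9) = 36: x ≡ 24 (mod 36).
  Combine with x ≡ 16 (mod 17); new modulus lcm = 612.
    Write x = 24 + 36·t and substitute into x ≡ 16 (mod 17): 36·t ≡ 16 − 24 = -8 (mod 17).
    Reduce coefficients mod 17: 2·t ≡ 9 (mod 17).
    The inverse of 2 mod 17 is 9 (since 2·9 = 18 = 1·17 + 1), so t ≡ 9·9 = 81 ≡ 13 (mod 17).
    Then x = 24 + 36·13 = 492, valid modulo lcm(36, 17) = 612: x ≡ 492 (mod 612).
  Combine with x ≡ 12 (mod 13); new modulus lcm = 7956.
    Write x = 492 + 612·t and substitute into x ≡ 12 (mod 13): 612·t ≡ 12 − 492 = -480 (mod 13).
    Reduce coefficients mod 13: 1·t ≡ 1 (mod 13).
    So t ≡ 1 (mod 13).
    Then x = 492 + 612·1 = 1104, valid modulo lcm(612, 13) = 7956: x ≡ 1104 (mod 7956).
  Combine with x ≡ 3 (mod 5); new modulus lcm = 39780.
    Write x = 1104 + 7956·t and substitute into x ≡ 3 (mod 5): 7956·t ≡ 3 − 1104 = -1101 (mod 5).
    Reduce coefficients mod 5: 1·t ≡ 4 (mod 5).
    So t ≡ 4 (mod 5).
    Then x = 1104 + 7956·4 = 32928, valid modulo lcm(7956, 5) = 39780: x ≡ 32928 (mod 39780).
Verify against each original: 32928 mod 4 = 0, 32928 mod 9 = 6, 32928 mod 17 = 16, 32928 mod 13 = 12, 32928 mod 5 = 3.

x ≡ 32928 (mod 39780).


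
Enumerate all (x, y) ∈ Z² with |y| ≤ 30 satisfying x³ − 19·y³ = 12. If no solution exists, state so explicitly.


The equation is x³ - 19y³ = 12. For fixed y, x³ = 19·y³ + 12, so a solution requires the RHS to be a perfect cube.
Strategy: iterate y from -30 to 30, compute RHS = 19·y³ + 12, and check whether it is a (positive or negative) perfect cube.
Check small values of y:
  y = 0: RHS = 12 is not a perfect cube.
  y = 1: RHS = 31 is not a perfect cube.
  y = -1: RHS = -7 is not a perfect cube.
  y = 2: RHS = 164 is not a perfect cube.
  y = -2: RHS = -140 is not a perfect cube.
  y = 3: RHS = 525 is not a perfect cube.
  y = -3: RHS = -501 is not a perfect cube.
Continuing the search up to |y| = 30 finds no solutions either.
No (x, y) in the scanned range satisfies the equation.

No integer solutions with |y| ≤ 30.


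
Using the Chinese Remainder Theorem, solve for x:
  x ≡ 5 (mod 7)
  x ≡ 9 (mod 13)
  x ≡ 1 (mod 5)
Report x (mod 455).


Moduli 7, 13, 5 are pairwise coprime; by CRT there is a unique solution modulo M = 7 · 13 · 5 = 455.
Solve pairwise, accumulating the modulus:
  Start with x ≡ 5 (mod 7).
  Combine with x ≡ 9 (mod 13): since gcd(7, 13) = 1, we get a unique residue mod 91.
    Write x = 5 + 7·t and substitute into x ≡ 9 (mod 13): 7·t ≡ 9 − 5 = 4 (mod 13).
    The inverse of 7 mod 13 is 2 (since 7·2 = 14 = 1·13 + 1), so t ≡ 2·4 = 8 ≡ 8 (mod 13).
    Then x = 5 + 7·8 = 61, valid modulo lcm(7, 13) = 91: x ≡ 61 (mod 91).
  Combine with x ≡ 1 (mod 5): since gcd(91, 5) = 1, we get a unique residue mod 455.
    Write x = 61 + 91·t and substitute into x ≡ 1 (mod 5): 91·t ≡ 1 − 61 = -60 (mod 5).
    Reduce coefficients mod 5: 1·t ≡ 0 (mod 5).
    So t ≡ 0 (mod 5).
    Then x = 61 + 91·0 = 61, valid modulo lcm(91, 5) = 455: x ≡ 61 (mod 455).
Verify: 61 mod 7 = 5 ✓, 61 mod 13 = 9 ✓, 61 mod 5 = 1 ✓.

x ≡ 61 (mod 455).


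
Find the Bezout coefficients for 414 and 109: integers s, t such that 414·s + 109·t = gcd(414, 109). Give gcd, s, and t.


Euclidean algorithm on (414, 109) — divide until remainder is 0:
  414 = 3 · 109 + 87
  109 = 1 · 87 + 22
  87 = 3 · 22 + 21
  22 = 1 · 21 + 1
  21 = 21 · 1 + 0
gcd(414, 109) = 1.
Track Bezout coefficients alongside the remainders: start with r₀ = 414 = a·1 + b·0 (s = 1, t = 0) and r₁ = 109 = a·0 + b·1 (s = 0, t = 1); each new remainder r_{k+1} = r_{k-1} − q_k·r_k inherits s_{k+1} = s_{k-1} − q_k·s_k, t_{k+1} = t_{k-1} − q_k·t_k, so r_k = a·s_k + b·t_k at every step:
  q = 3: r = 87, s = 1 − 3·0 = 1, t = 0 − 3·1 = -3  (check: 414·1 + 109·(-3) = 87)
  q = 1: r = 22, s = 0 − 1·1 = -1, t = 1 − 1·(-3) = 4  (check: 414·(-1) + 109·4 = 22)
  q = 3: r = 21, s = 1 − 3·(-1) = 4, t = -3 − 3·4 = -15  (check: 414·4 + 109·(-15) = 21)
  q = 1: r = 1, s = -1 − 1·4 = -5, t = 4 − 1·(-15) = 19  (check: 414·(-5) + 109·19 = 1)
The row with r = 1 (the gcd) gives the Bezout coefficients s = -5, t = 19.
Result: 414 · (-5) + 109 · (19) = 1.

gcd(414, 109) = 1; s = -5, t = 19 (check: 414·(-5) + 109·19 = 1).


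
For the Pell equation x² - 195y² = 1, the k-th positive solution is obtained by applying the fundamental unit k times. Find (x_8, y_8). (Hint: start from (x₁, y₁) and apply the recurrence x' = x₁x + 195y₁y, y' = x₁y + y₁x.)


Step 1: Find the fundamental solution (x₁, y₁) of x² - 195y² = 1.
  Expand √195 as a continued fraction. a₀ = ⌊√195⌋ = 13; iterate m_{k+1} = d_k·a_k − m_k, d_{k+1} = (195 − m_{k+1}²)/d_k, a_{k+1} = ⌊(a₀ + m_{k+1})/d_{k+1}⌋ (starting m₀ = 0, d₀ = 1), with convergents p_k = a_k·p_{k-1} + p_{k-2}, q_k = a_k·q_{k-1} + q_{k-2} (p₋₁ = 1, q₋₁ = 0):
  k = 0: a₀ = 13; p₀/q₀ = 13/1; p₀² − 195·q₀² = 169 − 195 = -26.
  k = 1: m = 13, d = 26, a = ⌊(13 + 13)/26⌋ = 1; p/q = (1·13 + 1)/(1·1 + 0) = 14/1; p² − 195·q² = 196 − 195 = 1.
  The first convergent with p² − 195·q² = 1 gives the fundamental solution (x₁, y₁) = (14, 1).
Step 2: Apply the recurrence (x_{n+1}, y_{n+1}) = (x₁x_n + 195y₁y_n, x₁y_n + y₁x_n) repeatedly.
  From (x_1, y_1) = (14, 1): x_2 = 14·14 + 195·1·1 = 391; y_2 = 14·1 + 1·14 = 28.
  From (x_2, y_2) = (391, 28): x_3 = 14·391 + 195·1·28 = 10934; y_3 = 14·28 + 1·391 = 783.
  From (x_3, y_3) = (10934, 783): x_4 = 14·10934 + 195·1·783 = 305761; y_4 = 14·783 + 1·10934 = 21896.
  From (x_4, y_4) = (305761, 21896): x_5 = 14·305761 + 195·1·21896 = 8550374; y_5 = 14·21896 + 1·305761 = 612305.
  From (x_5, y_5) = (8550374, 612305): x_6 = 14·8550374 + 195·1·612305 = 239104711; y_6 = 14·612305 + 1·8550374 = 17122644.
  From (x_6, y_6) = (239104711, 17122644): x_7 = 14·239104711 + 195·1·17122644 = 6686381534; y_7 = 14·17122644 + 1·239104711 = 478821727.
  From (x_7, y_7) = (6686381534, 478821727): x_8 = 14·6686381534 + 195·1·478821727 = 186979578241; y_8 = 14·478821727 + 1·6686381534 = 13389885712.
Step 3: Verify x_8² - 195·y_8² = 34961362679182240654081 - 34961362679182240654080 = 1 (should be 1). ✓

(x_1, y_1) = (14, 1); (x_8, y_8) = (186979578241, 13389885712).


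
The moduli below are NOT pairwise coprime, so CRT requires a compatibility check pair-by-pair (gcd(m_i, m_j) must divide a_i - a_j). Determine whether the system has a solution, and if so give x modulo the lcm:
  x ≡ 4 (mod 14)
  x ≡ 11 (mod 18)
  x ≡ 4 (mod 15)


Moduli 14, 18, 15 are not pairwise coprime, so CRT works modulo lcm(m_i) when all pairwise compatibility conditions hold.
Pairwise compatibility: gcd(m_i, m_j) must divide a_i - a_j for every pair.
Merge one congruence at a time:
  Start: x ≡ 4 (mod 14).
  Combine with x ≡ 11 (mod 18): gcd(14, 18) = 2, and 11 - 4 = 7 is NOT divisible by 2.
    ⇒ system is inconsistent (no integer solution).

No solution (the system is inconsistent).


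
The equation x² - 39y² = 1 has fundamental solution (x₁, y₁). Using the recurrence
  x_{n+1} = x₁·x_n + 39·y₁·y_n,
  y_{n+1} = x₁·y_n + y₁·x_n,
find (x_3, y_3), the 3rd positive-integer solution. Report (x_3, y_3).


Step 1: Find the fundamental solution (x₁, y₁) of x² - 39y² = 1.
  Expand √39 as a continued fraction. a₀ = ⌊√39⌋ = 6; iterate m_{k+1} = d_k·a_k − m_k, d_{k+1} = (39 − m_{k+1}²)/d_k, a_{k+1} = ⌊(a₀ + m_{k+1})/d_{k+1}⌋ (starting m₀ = 0, d₀ = 1), with convergents p_k = a_k·p_{k-1} + p_{k-2}, q_k = a_k·q_{k-1} + q_{k-2} (p₋₁ = 1, q₋₁ = 0):
  k = 0: a₀ = 6; p₀/q₀ = 6/1; p₀² − 39·q₀² = 36 − 39 = -3.
  k = 1: m = 6, d = 3, a = ⌊(6 + 6)/3⌋ = 4; p/q = (4·6 + 1)/(4·1 + 0) = 25/4; p² − 39·q² = 625 − 624 = 1.
  The first convergent with p² − 39·q² = 1 gives the fundamental solution (x₁, y₁) = (25, 4).
Step 2: Apply the recurrence (x_{n+1}, y_{n+1}) = (x₁x_n + 39y₁y_n, x₁y_n + y₁x_n) repeatedly.
  From (x_1, y_1) = (25, 4): x_2 = 25·25 + 39·4·4 = 1249; y_2 = 25·4 + 4·25 = 200.
  From (x_2, y_2) = (1249, 200): x_3 = 25·1249 + 39·4·200 = 62425; y_3 = 25·200 + 4·1249 = 9996.
Step 3: Verify x_3² - 39·y_3² = 3896880625 - 3896880624 = 1 (should be 1). ✓

(x_1, y_1) = (25, 4); (x_3, y_3) = (62425, 9996).


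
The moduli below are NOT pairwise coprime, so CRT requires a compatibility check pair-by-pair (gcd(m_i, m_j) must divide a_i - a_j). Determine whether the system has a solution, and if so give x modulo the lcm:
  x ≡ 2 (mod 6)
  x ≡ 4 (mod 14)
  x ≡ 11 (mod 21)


Moduli 6, 14, 21 are not pairwise coprime, so CRT works modulo lcm(m_i) when all pairwise compatibility conditions hold.
Pairwise compatibility: gcd(m_i, m_j) must divide a_i - a_j for every pair.
Merge one congruence at a time:
  Start: x ≡ 2 (mod 6).
  Combine with x ≡ 4 (mod 14): gcd(6, 14) = 2; 4 - 2 = 2, which IS divisible by 2, so compatible.
    Write x = 2 + 6·t and substitute into x ≡ 4 (mod 14): 6·t ≡ 4 − 2 = 2 (mod 14).
    Divide the congruence (and modulus) by g = 2: 3·t ≡ 1 (mod 7).
    The inverse of 3 mod 7 is 5 (since 3·5 = 15 = 2·7 + 1), so t ≡ 5·1 = 5 ≡ 5 (mod 7).
    Then x = 2 + 6·5 = 32, valid modulo lcm(6, 14) = 42: x ≡ 32 (mod 42).
  Combine with x ≡ 11 (mod 21): gcd(42, 21) = 21; 11 - 32 = -21, which IS divisible by 21, so compatible.
    Write x = 32 + 42·t and substitute into x ≡ 11 (mod 21): 42·t ≡ 11 − 32 = -21 (mod 21).
    Divide the congruence (and modulus) by g = 21: 2·t ≡ -1 (mod 1).
    Modulo 1 every t works; take t = 0.
    Then x = 32 + 42·0 = 32, valid modulo lcm(42, 21) = 42: x ≡ 32 (mod 42).
Verify: 32 mod 6 = 2, 32 mod 14 = 4, 32 mod 21 = 11.

x ≡ 32 (mod 42).


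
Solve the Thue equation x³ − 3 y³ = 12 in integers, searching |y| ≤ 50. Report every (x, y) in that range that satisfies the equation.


The equation is x³ - 3y³ = 12. For fixed y, x³ = 3·y³ + 12, so a solution requires the RHS to be a perfect cube.
Strategy: iterate y from -50 to 50, compute RHS = 3·y³ + 12, and check whether it is a (positive or negative) perfect cube.
Check small values of y:
  y = 0: RHS = 12 is not a perfect cube.
  y = 1: RHS = 15 is not a perfect cube.
  y = -1: RHS = 9 is not a perfect cube.
  y = 2: RHS = 36 is not a perfect cube.
  y = -2: RHS = -12 is not a perfect cube.
  y = 3: RHS = 93 is not a perfect cube.
  y = -3: RHS = -69 is not a perfect cube.
Continuing the search up to |y| = 50 finds no solutions either.
No (x, y) in the scanned range satisfies the equation.

No integer solutions with |y| ≤ 50.


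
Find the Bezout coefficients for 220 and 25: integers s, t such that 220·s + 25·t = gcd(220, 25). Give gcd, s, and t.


Euclidean algorithm on (220, 25) — divide until remainder is 0:
  220 = 8 · 25 + 20
  25 = 1 · 20 + 5
  20 = 4 · 5 + 0
gcd(220, 25) = 5.
Track Bezout coefficients alongside the remainders: start with r₀ = 220 = a·1 + b·0 (s = 1, t = 0) and r₁ = 25 = a·0 + b·1 (s = 0, t = 1); each new remainder r_{k+1} = r_{k-1} − q_k·r_k inherits s_{k+1} = s_{k-1} − q_k·s_k, t_{k+1} = t_{k-1} − q_k·t_k, so r_k = a·s_k + b·t_k at every step:
  q = 8: r = 20, s = 1 − 8·0 = 1, t = 0 − 8·1 = -8  (check: 220·1 + 25·(-8) = 20)
  q = 1: r = 5, s = 0 − 1·1 = -1, t = 1 − 1·(-8) = 9  (check: 220·(-1) + 25·9 = 5)
The row with r = 5 (the gcd) gives the Bezout coefficients s = -1, t = 9.
Result: 220 · (-1) + 25 · (9) = 5.

gcd(220, 25) = 5; s = -1, t = 9 (check: 220·(-1) + 25·9 = 5).


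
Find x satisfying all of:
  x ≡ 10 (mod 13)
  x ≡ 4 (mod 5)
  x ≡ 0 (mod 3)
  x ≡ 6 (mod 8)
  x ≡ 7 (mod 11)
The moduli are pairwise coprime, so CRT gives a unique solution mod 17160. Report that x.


Product of moduli M = 13 · 5 · 3 · 8 · 11 = 17160.
Merge one congruence at a time:
  Start: x ≡ 10 (mod 13).
  Combine with x ≡ 4 (mod 5); new modulus lcm = 65.
    Write x = 10 + 13·t and substitute into x ≡ 4 (mod 5): 13·t ≡ 4 − 10 = -6 (mod 5).
    Reduce coefficients mod 5: 3·t ≡ 4 (mod 5).
    The inverse of 3 mod 5 is 2 (since 3·2 = 6 = 1·5 + 1), so t ≡ 2·4 = 8 ≡ 3 (mod 5).
    Then x = 10 + 13·3 = 49, valid modulo lcm(13, 5) = 65: x ≡ 49 (mod 65).
  Combine with x ≡ 0 (mod 3); new modulus lcm = 195.
    Write x = 49 + 65·t and substitute into x ≡ 0 (mod 3): 65·t ≡ 0 − 49 = -49 (mod 3).
    Reduce coefficients mod 3: 2·t ≡ 2 (mod 3).
    The inverse of 2 mod 3 is 2 (since 2·2 = 4 = 1·3 + 1), so t ≡ 2·2 = 4 ≡ 1 (mod 3).
    Then x = 49 + 65·1 = 114, valid modulo lcm(65, 3) = 195: x ≡ 114 (mod 195).
  Combine with x ≡ 6 (mod 8); new modulus lcm = 1560.
    Write x = 114 + 195·t and substitute into x ≡ 6 (mod 8): 195·t ≡ 6 − 114 = -108 (mod 8).
    Reduce coefficients mod 8: 3·t ≡ 4 (mod 8).
    The inverse of 3 mod 8 is 3 (since 3·3 = 9 = 1·8 + 1), so t ≡ 3·4 = 12 ≡ 4 (mod 8).
    Then x = 114 + 195·4 = 894, valid modulo lcm(195, 8) = 1560: x ≡ 894 (mod 1560).
  Combine with x ≡ 7 (mod 11); new modulus lcm = 17160.
    Write x = 894 + 1560·t and substitute into x ≡ 7 (mod 11): 1560·t ≡ 7 − 894 = -887 (mod 11).
    Reduce coefficients mod 11: 9·t ≡ 4 (mod 11).
    The inverse of 9 mod 11 is 5 (since 9·5 = 45 = 4·11 + 1), so t ≡ 5·4 = 20 ≡ 9 (mod 11).
    Then x = 894 + 1560·9 = 14934, valid modulo lcm(1560, 11) = 17160: x ≡ 14934 (mod 17160).
Verify against each original: 14934 mod 13 = 10, 14934 mod 5 = 4, 14934 mod 3 = 0, 14934 mod 8 = 6, 14934 mod 11 = 7.

x ≡ 14934 (mod 17160).


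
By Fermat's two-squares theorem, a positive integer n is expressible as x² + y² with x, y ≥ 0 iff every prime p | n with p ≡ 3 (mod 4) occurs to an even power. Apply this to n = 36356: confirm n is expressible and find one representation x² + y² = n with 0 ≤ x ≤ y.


Step 1: Factor n = 36356 = 2^2 · 61 · 149.
Step 2: Check the mod-4 condition on each prime factor: 2 = 2 (special); 61 ≡ 1 (mod 4), exponent 1; 149 ≡ 1 (mod 4), exponent 1.
All primes ≡ 3 (mod 4) appear to even exponent (or don't appear), so by the two-squares theorem n IS expressible as a sum of two squares.
Step 3: Build a representation. Group n = k² · m with k = 2 and m = 61 · 149 = 9089 (a product of primes ≡ 1 (mod 4)); a representation of m scales to one of n via (k·x)² + (k·y)² = k²(x² + y²). Each prime p ≡ 1 (mod 4) is itself a sum of two squares; find a² by testing p − a² for a perfect square:
  61: 61 − 1² = 60, 61 − 2² = 57, 61 − 3² = 52, 61 − 4² = 45, 61 − 5² = 36 = 6² ⇒ 61 = 5² + 6².
  149: 149 − 1² = 148, 149 − 2² = 145, 149 − 3² = 140, 149 − 4² = 133, 149 − 5² = 124, 149 − 6² = 113, 149 − 7² = 100 = 10² ⇒ 149 = 7² + 10².
  Combine using the Brahmagupta–Fibonacci identity (a² + b²)(c² + d²) = (ac − bd)² + (ad + bc)² = (ac + bd)² + (ad − bc)²:
  61 · 149 = 9089: from (5² + 6²)(7² + 10²), take (5·7 − 6·10, 5·10 + 6·7) = (35 − 60, 50 + 42) = (-25, 92); dropping signs (only squares matter) gives (25, 92); check 25² + 92² = 625 + 8464 = 9089 ✓.
  Scale by k = 2: (2·25, 2·92) = (50, 184).
Step 4: Order so x ≤ y and verify: 50² + 184² = 2500 + 33856 = 36356 = n. ✓

n = 36356 = 50² + 184² (one valid representation with x ≤ y).


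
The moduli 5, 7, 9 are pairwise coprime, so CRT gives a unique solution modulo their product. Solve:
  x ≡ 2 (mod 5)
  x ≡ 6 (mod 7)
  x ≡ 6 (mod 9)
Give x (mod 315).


Moduli 5, 7, 9 are pairwise coprime; by CRT there is a unique solution modulo M = 5 · 7 · 9 = 315.
Solve pairwise, accumulating the modulus:
  Start with x ≡ 2 (mod 5).
  Combine with x ≡ 6 (mod 7): since gcd(5, 7) = 1, we get a unique residue mod 35.
    Write x = 2 + 5·t and substitute into x ≡ 6 (mod 7): 5·t ≡ 6 − 2 = 4 (mod 7).
    The inverse of 5 mod 7 is 3 (since 5·3 = 15 = 2·7 + 1), so t ≡ 3·4 = 12 ≡ 5 (mod 7).
    Then x = 2 + 5·5 = 27, valid modulo lcm(5, 7) = 35: x ≡ 27 (mod 35).
  Combine with x ≡ 6 (mod 9): since gcd(35, 9) = 1, we get a unique residue mod 315.
    Write x = 27 + 35·t and substitute into x ≡ 6 (mod 9): 35·t ≡ 6 − 27 = -21 (mod 9).
    Reduce coefficients mod 9: 8·t ≡ 6 (mod 9).
    The inverse of 8 mod 9 is 8 (since 8·8 = 64 = 7·9 + 1), so t ≡ 8·6 = 48 ≡ 3 (mod 9).
    Then x = 27 + 35·3 = 132, valid modulo lcm(35, 9) = 315: x ≡ 132 (mod 315).
Verify: 132 mod 5 = 2 ✓, 132 mod 7 = 6 ✓, 132 mod 9 = 6 ✓.

x ≡ 132 (mod 315).


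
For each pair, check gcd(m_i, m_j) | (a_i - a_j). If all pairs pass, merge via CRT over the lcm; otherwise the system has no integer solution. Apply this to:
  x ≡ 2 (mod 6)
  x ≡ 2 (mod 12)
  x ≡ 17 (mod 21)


Moduli 6, 12, 21 are not pairwise coprime, so CRT works modulo lcm(m_i) when all pairwise compatibility conditions hold.
Pairwise compatibility: gcd(m_i, m_j) must divide a_i - a_j for every pair.
Merge one congruence at a time:
  Start: x ≡ 2 (mod 6).
  Combine with x ≡ 2 (mod 12): gcd(6, 12) = 6; 2 - 2 = 0, which IS divisible by 6, so compatible.
    Write x = 2 + 6·t and substitute into x ≡ 2 (mod 12): 6·t ≡ 2 − 2 = 0 (mod 12).
    Divide the congruence (and modulus) by g = 6: 1·t ≡ 0 (mod 2).
    So t ≡ 0 (mod 2).
    Then x = 2 + 6·0 = 2, valid modulo lcm(6, 12) = 12: x ≡ 2 (mod 12).
  Combine with x ≡ 17 (mod 21): gcd(12, 21) = 3; 17 - 2 = 15, which IS divisible by 3, so compatible.
    Write x = 2 + 12·t and substitute into x ≡ 17 (mod 21): 12·t ≡ 17 − 2 = 15 (mod 21).
    Divide the congruence (and modulus) by g = 3: 4·t ≡ 5 (mod 7).
    The inverse of 4 mod 7 is 2 (since 4·2 = 8 = 1·7 + 1), so t ≡ 2·5 = 10 ≡ 3 (mod 7).
    Then x = 2 + 12·3 = 38, valid modulo lcm(12, 21) = 84: x ≡ 38 (mod 84).
Verify: 38 mod 6 = 2, 38 mod 12 = 2, 38 mod 21 = 17.

x ≡ 38 (mod 84).


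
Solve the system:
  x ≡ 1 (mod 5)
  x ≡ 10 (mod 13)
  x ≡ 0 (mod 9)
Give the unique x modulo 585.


Moduli 5, 13, 9 are pairwise coprime; by CRT there is a unique solution modulo M = 5 · 13 · 9 = 585.
Solve pairwise, accumulating the modulus:
  Start with x ≡ 1 (mod 5).
  Combine with x ≡ 10 (mod 13): since gcd(5, 13) = 1, we get a unique residue mod 65.
    Write x = 1 + 5·t and substitute into x ≡ 10 (mod 13): 5·t ≡ 10 − 1 = 9 (mod 13).
    The inverse of 5 mod 13 is 8 (since 5·8 = 40 = 3·13 + 1), so t ≡ 8·9 = 72 ≡ 7 (mod 13).
    Then x = 1 + 5·7 = 36, valid modulo lcm(5, 13) = 65: x ≡ 36 (mod 65).
  Combine with x ≡ 0 (mod 9): since gcd(65, 9) = 1, we get a unique residue mod 585.
    Write x = 36 + 65·t and substitute into x ≡ 0 (mod 9): 65·t ≡ 0 − 36 = -36 (mod 9).
    Reduce coefficients mod 9: 2·t ≡ 0 (mod 9).
    The inverse of 2 mod 9 is 5 (since 2·5 = 10 = 1·9 + 1), so t ≡ 5·0 = 0 ≡ 0 (mod 9).
    Then x = 36 + 65·0 = 36, valid modulo lcm(65, 9) = 585: x ≡ 36 (mod 585).
Verify: 36 mod 5 = 1 ✓, 36 mod 13 = 10 ✓, 36 mod 9 = 0 ✓.

x ≡ 36 (mod 585).


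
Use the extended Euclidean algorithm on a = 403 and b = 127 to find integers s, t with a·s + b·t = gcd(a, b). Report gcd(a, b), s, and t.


Euclidean algorithm on (403, 127) — divide until remainder is 0:
  403 = 3 · 127 + 22
  127 = 5 · 22 + 17
  22 = 1 · 17 + 5
  17 = 3 · 5 + 2
  5 = 2 · 2 + 1
  2 = 2 · 1 + 0
gcd(403, 127) = 1.
Track Bezout coefficients alongside the remainders: start with r₀ = 403 = a·1 + b·0 (s = 1, t = 0) and r₁ = 127 = a·0 + b·1 (s = 0, t = 1); each new remainder r_{k+1} = r_{k-1} − q_k·r_k inherits s_{k+1} = s_{k-1} − q_k·s_k, t_{k+1} = t_{k-1} − q_k·t_k, so r_k = a·s_k + b·t_k at every step:
  q = 3: r = 22, s = 1 − 3·0 = 1, t = 0 − 3·1 = -3  (check: 403·1 + 127·(-3) = 22)
  q = 5: r = 17, s = 0 − 5·1 = -5, t = 1 − 5·(-3) = 16  (check: 403·(-5) + 127·16 = 17)
  q = 1: r = 5, s = 1 − 1·(-5) = 6, t = -3 − 1·16 = -19  (check: 403·6 + 127·(-19) = 5)
  q = 3: r = 2, s = -5 − 3·6 = -23, t = 16 − 3·(-19) = 73  (check: 403·(-23) + 127·73 = 2)
  q = 2: r = 1, s = 6 − 2·(-23) = 52, t = -19 − 2·73 = -165  (check: 403·52 + 127·(-165) = 1)
The row with r = 1 (the gcd) gives the Bezout coefficients s = 52, t = -165.
Result: 403 · (52) + 127 · (-165) = 1.

gcd(403, 127) = 1; s = 52, t = -165 (check: 403·52 + 127·(-165) = 1).


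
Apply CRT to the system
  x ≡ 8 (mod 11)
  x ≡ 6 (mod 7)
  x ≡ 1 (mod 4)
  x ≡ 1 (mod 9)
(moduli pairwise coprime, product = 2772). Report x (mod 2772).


Product of moduli M = 11 · 7 · 4 · 9 = 2772.
Merge one congruence at a time:
  Start: x ≡ 8 (mod 11).
  Combine with x ≡ 6 (mod 7); new modulus lcm = 77.
    Write x = 8 + 11·t and substitute into x ≡ 6 (mod 7): 11·t ≡ 6 − 8 = -2 (mod 7).
    Reduce coefficients mod 7: 4·t ≡ 5 (mod 7).
    The inverse of 4 mod 7 is 2 (since 4·2 = 8 = 1·7 + 1), so t ≡ 2·5 = 10 ≡ 3 (mod 7).
    Then x = 8 + 11·3 = 41, valid modulo lcm(11, 7) = 77: x ≡ 41 (mod 77).
  Combine with x ≡ 1 (mod 4); new modulus lcm = 308.
    Write x = 41 + 77·t and substitute into x ≡ 1 (mod 4): 77·t ≡ 1 − 41 = -40 (mod 4).
    Reduce coefficients mod 4: 1·t ≡ 0 (mod 4).
    So t ≡ 0 (mod 4).
    Then x = 41 + 77·0 = 41, valid modulo lcm(77, 4) = 308: x ≡ 41 (mod 308).
  Combine with x ≡ 1 (mod 9); new modulus lcm = 2772.
    Write x = 41 + 308·t and substitute into x ≡ 1 (mod 9): 308·t ≡ 1 − 41 = -40 (mod 9).
    Reduce coefficients mod 9: 2·t ≡ 5 (mod 9).
    The inverse of 2 mod 9 is 5 (since 2·5 = 10 = 1·9 + 1), so t ≡ 5·5 = 25 ≡ 7 (mod 9).
    Then x = 41 + 308·7 = 2197, valid modulo lcm(308, 9) = 2772: x ≡ 2197 (mod 2772).
Verify against each original: 2197 mod 11 = 8, 2197 mod 7 = 6, 2197 mod 4 = 1, 2197 mod 9 = 1.

x ≡ 2197 (mod 2772).


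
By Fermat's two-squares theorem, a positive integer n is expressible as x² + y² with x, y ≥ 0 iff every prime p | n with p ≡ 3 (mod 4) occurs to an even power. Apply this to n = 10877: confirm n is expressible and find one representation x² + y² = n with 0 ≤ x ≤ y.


Step 1: Factor n = 10877 = 73 · 149.
Step 2: Check the mod-4 condition on each prime factor: 73 ≡ 1 (mod 4), exponent 1; 149 ≡ 1 (mod 4), exponent 1.
All primes ≡ 3 (mod 4) appear to even exponent (or don't appear), so by the two-squares theorem n IS expressible as a sum of two squares.
Step 3: Build a representation. Here n = 73 · 149 is a product of primes ≡ 1 (mod 4). Each prime p ≡ 1 (mod 4) is itself a sum of two squares; find a² by testing p − a² for a perfect square:
  73: 73 − 1² = 72, 73 − 2² = 69, 73 − 3² = 64 = 8² ⇒ 73 = 3² + 8².
  149: 149 − 1² = 148, 149 − 2² = 145, 149 − 3² = 140, 149 − 4² = 133, 149 − 5² = 124, 149 − 6² = 113, 149 − 7² = 100 = 10² ⇒ 149 = 7² + 10².
  Combine using the Brahmagupta–Fibonacci identity (a² + b²)(c² + d²) = (ac − bd)² + (ad + bc)² = (ac + bd)² + (ad − bc)²:
  73 · 149 = 10877: from (3² + 8²)(7² + 10²), take (3·7 − 8·10, 3·10 + 8·7) = (21 − 80, 30 + 56) = (-59, 86); dropping signs (only squares matter) gives (59, 86); check 59² + 86² = 3481 + 7396 = 10877 ✓.
Step 4: Order so x ≤ y and verify: 59² + 86² = 3481 + 7396 = 10877 = n. ✓

n = 10877 = 59² + 86² (one valid representation with x ≤ y).


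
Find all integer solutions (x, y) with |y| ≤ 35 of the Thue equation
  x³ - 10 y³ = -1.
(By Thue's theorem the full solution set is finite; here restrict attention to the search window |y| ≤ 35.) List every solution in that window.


The equation is x³ - 10y³ = -1. For fixed y, x³ = 10·y³ − 1, so a solution requires the RHS to be a perfect cube.
Strategy: iterate y from -35 to 35, compute RHS = 10·y³ − 1, and check whether it is a (positive or negative) perfect cube.
Check small values of y:
  y = 0: RHS = -1 = (-1)³ ⇒ x = -1 works.
  y = 1: RHS = 9 is not a perfect cube.
  y = -1: RHS = -11 is not a perfect cube.
  y = 2: RHS = 79 is not a perfect cube.
  y = -2: RHS = -81 is not a perfect cube.
  y = 3: RHS = 269 is not a perfect cube.
  y = -3: RHS = -271 is not a perfect cube.
Continuing the search up to |y| = 35 finds no further solutions beyond those listed.
Collected solutions: (-1, 0).

Solutions (with |y| ≤ 35): (-1, 0).


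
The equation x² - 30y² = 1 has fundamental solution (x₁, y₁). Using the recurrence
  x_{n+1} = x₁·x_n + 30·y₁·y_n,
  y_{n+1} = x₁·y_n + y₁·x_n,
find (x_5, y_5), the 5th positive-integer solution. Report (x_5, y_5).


Step 1: Find the fundamental solution (x₁, y₁) of x² - 30y² = 1.
  Expand √30 as a continued fraction. a₀ = ⌊√30⌋ = 5; iterate m_{k+1} = d_k·a_k − m_k, d_{k+1} = (30 − m_{k+1}²)/d_k, a_{k+1} = ⌊(a₀ + m_{k+1})/d_{k+1}⌋ (starting m₀ = 0, d₀ = 1), with convergents p_k = a_k·p_{k-1} + p_{k-2}, q_k = a_k·q_{k-1} + q_{k-2} (p₋₁ = 1, q₋₁ = 0):
  k = 0: a₀ = 5; p₀/q₀ = 5/1; p₀² − 30·q₀² = 25 − 30 = -5.
  k = 1: m = 5, d = 5, a = ⌊(5 + 5)/5⌋ = 2; p/q = (2·5 + 1)/(2·1 + 0) = 11/2; p² − 30·q² = 121 − 120 = 1.
  The first convergent with p² − 30·q² = 1 gives the fundamental solution (x₁, y₁) = (11, 2).
Step 2: Apply the recurrence (x_{n+1}, y_{n+1}) = (x₁x_n + 30y₁y_n, x₁y_n + y₁x_n) repeatedly.
  From (x_1, y_1) = (11, 2): x_2 = 11·11 + 30·2·2 = 241; y_2 = 11·2 + 2·11 = 44.
  From (x_2, y_2) = (241, 44): x_3 = 11·241 + 30·2·44 = 5291; y_3 = 11·44 + 2·241 = 966.
  From (x_3, y_3) = (5291, 966): x_4 = 11·5291 + 30·2·966 = 116161; y_4 = 11·966 + 2·5291 = 21208.
  From (x_4, y_4) = (116161, 21208): x_5 = 11·116161 + 30·2·21208 = 2550251; y_5 = 11·21208 + 2·116161 = 465610.
Step 3: Verify x_5² - 30·y_5² = 6503780163001 - 6503780163000 = 1 (should be 1). ✓

(x_1, y_1) = (11, 2); (x_5, y_5) = (2550251, 465610).


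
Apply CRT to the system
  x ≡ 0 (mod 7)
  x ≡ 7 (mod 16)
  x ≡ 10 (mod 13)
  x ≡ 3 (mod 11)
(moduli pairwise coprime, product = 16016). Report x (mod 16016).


Product of moduli M = 7 · 16 · 13 · 11 = 16016.
Merge one congruence at a time:
  Start: x ≡ 0 (mod 7).
  Combine with x ≡ 7 (mod 16); new modulus lcm = 112.
    Write x = 0 + 7·t and substitute into x ≡ 7 (mod 16): 7·t ≡ 7 − 0 = 7 (mod 16).
    The inverse of 7 mod 16 is 7 (since 7·7 = 49 = 3·16 + 1), so t ≡ 7·7 = 49 ≡ 1 (mod 16).
    Then x = 0 + 7·1 = 7, valid modulo lcm(7, 16) = 112: x ≡ 7 (mod 112).
  Combine with x ≡ 10 (mod 13); new modulus lcm = 1456.
    Write x = 7 + 112·t and substitute into x ≡ 10 (mod 13): 112·t ≡ 10 − 7 = 3 (mod 13).
    Reduce coefficients mod 13: 8·t ≡ 3 (mod 13).
    The inverse of 8 mod 13 is 5 (since 8·5 = 40 = 3·13 + 1), so t ≡ 5·3 = 15 ≡ 2 (mod 13).
    Then x = 7 + 112·2 = 231, valid modulo lcm(112, 13) = 1456: x ≡ 231 (mod 1456).
  Combine with x ≡ 3 (mod 11); new modulus lcm = 16016.
    Write x = 231 + 1456·t and substitute into x ≡ 3 (mod 11): 1456·t ≡ 3 − 231 = -228 (mod 11).
    Reduce coefficients mod 11: 4·t ≡ 3 (mod 11).
    The inverse of 4 mod 11 is 3 (since 4·3 = 12 = 1·11 + 1), so t ≡ 3·3 = 9 ≡ 9 (mod 11).
    Then x = 231 + 1456·9 = 13335, valid modulo lcm(1456, 11) = 16016: x ≡ 13335 (mod 16016).
Verify against each original: 13335 mod 7 = 0, 13335 mod 16 = 7, 13335 mod 13 = 10, 13335 mod 11 = 3.

x ≡ 13335 (mod 16016).


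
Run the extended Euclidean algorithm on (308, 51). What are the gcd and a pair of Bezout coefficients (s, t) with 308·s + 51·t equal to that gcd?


Euclidean algorithm on (308, 51) — divide until remainder is 0:
  308 = 6 · 51 + 2
  51 = 25 · 2 + 1
  2 = 2 · 1 + 0
gcd(308, 51) = 1.
Track Bezout coefficients alongside the remainders: start with r₀ = 308 = a·1 + b·0 (s = 1, t = 0) and r₁ = 51 = a·0 + b·1 (s = 0, t = 1); each new remainder r_{k+1} = r_{k-1} − q_k·r_k inherits s_{k+1} = s_{k-1} − q_k·s_k, t_{k+1} = t_{k-1} − q_k·t_k, so r_k = a·s_k + b·t_k at every step:
  q = 6: r = 2, s = 1 − 6·0 = 1, t = 0 − 6·1 = -6  (check: 308·1 + 51·(-6) = 2)
  q = 25: r = 1, s = 0 − 25·1 = -25, t = 1 − 25·(-6) = 151  (check: 308·(-25) + 51·151 = 1)
The row with r = 1 (the gcd) gives the Bezout coefficients s = -25, t = 151.
Result: 308 · (-25) + 51 · (151) = 1.

gcd(308, 51) = 1; s = -25, t = 151 (check: 308·(-25) + 51·151 = 1).


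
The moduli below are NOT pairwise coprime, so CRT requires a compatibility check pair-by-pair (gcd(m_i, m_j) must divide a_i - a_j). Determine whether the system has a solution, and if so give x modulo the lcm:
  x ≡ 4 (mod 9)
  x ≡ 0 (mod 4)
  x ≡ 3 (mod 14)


Moduli 9, 4, 14 are not pairwise coprime, so CRT works modulo lcm(m_i) when all pairwise compatibility conditions hold.
Pairwise compatibility: gcd(m_i, m_j) must divide a_i - a_j for every pair.
Merge one congruence at a time:
  Start: x ≡ 4 (mod 9).
  Combine with x ≡ 0 (mod 4): gcd(9, 4) = 1; 0 - 4 = -4, which IS divisible by 1, so compatible.
    Write x = 4 + 9·t and substitute into x ≡ 0 (mod 4): 9·t ≡ 0 − 4 = -4 (mod 4).
    Reduce coefficients mod 4: 1·t ≡ 0 (mod 4).
    So t ≡ 0 (mod 4).
    Then x = 4 + 9·0 = 4, valid modulo lcm(9, 4) = 36: x ≡ 4 (mod 36).
  Combine with x ≡ 3 (mod 14): gcd(36, 14) = 2, and 3 - 4 = -1 is NOT divisible by 2.
    ⇒ system is inconsistent (no integer solution).

No solution (the system is inconsistent).


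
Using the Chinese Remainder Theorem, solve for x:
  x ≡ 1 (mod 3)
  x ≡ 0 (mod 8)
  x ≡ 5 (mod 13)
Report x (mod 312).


Moduli 3, 8, 13 are pairwise coprime; by CRT there is a unique solution modulo M = 3 · 8 · 13 = 312.
Solve pairwise, accumulating the modulus:
  Start with x ≡ 1 (mod 3).
  Combine with x ≡ 0 (mod 8): since gcd(3, 8) = 1, we get a unique residue mod 24.
    Write x = 1 + 3·t and substitute into x ≡ 0 (mod 8): 3·t ≡ 0 − 1 = -1 (mod 8).
    Reduce coefficients mod 8: 3·t ≡ 7 (mod 8).
    The inverse of 3 mod 8 is 3 (since 3·3 = 9 = 1·8 + 1), so t ≡ 3·7 = 21 ≡ 5 (mod 8).
    Then x = 1 + 3·5 = 16, valid modulo lcm(3, 8) = 24: x ≡ 16 (mod 24).
  Combine with x ≡ 5 (mod 13): since gcd(24, 13) = 1, we get a unique residue mod 312.
    Write x = 16 + 24·t and substitute into x ≡ 5 (mod 13): 24·t ≡ 5 − 16 = -11 (mod 13).
    Reduce coefficients mod 13: 11·t ≡ 2 (mod 13).
    The inverse of 11 mod 13 is 6 (since 11·6 = 66 = 5·13 + 1), so t ≡ 6·2 = 12 ≡ 12 (mod 13).
    Then x = 16 + 24·12 = 304, valid modulo lcm(24, 13) = 312: x ≡ 304 (mod 312).
Verify: 304 mod 3 = 1 ✓, 304 mod 8 = 0 ✓, 304 mod 13 = 5 ✓.

x ≡ 304 (mod 312).


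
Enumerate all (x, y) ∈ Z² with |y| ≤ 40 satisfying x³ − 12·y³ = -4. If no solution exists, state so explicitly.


The equation is x³ - 12y³ = -4. For fixed y, x³ = 12·y³ − 4, so a solution requires the RHS to be a perfect cube.
Strategy: iterate y from -40 to 40, compute RHS = 12·y³ − 4, and check whether it is a (positive or negative) perfect cube.
Check small values of y:
  y = 0: RHS = -4 is not a perfect cube.
  y = 1: RHS = 8 = (2)³ ⇒ x = 2 works.
  y = -1: RHS = -16 is not a perfect cube.
  y = 2: RHS = 92 is not a perfect cube.
  y = -2: RHS = -100 is not a perfect cube.
  y = 3: RHS = 320 is not a perfect cube.
  y = -3: RHS = -328 is not a perfect cube.
Continuing the search up to |y| = 40 finds no further solutions beyond those listed.
Collected solutions: (2, 1).

Solutions (with |y| ≤ 40): (2, 1).


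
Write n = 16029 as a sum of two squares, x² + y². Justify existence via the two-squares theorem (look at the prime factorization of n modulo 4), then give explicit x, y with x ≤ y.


Step 1: Factor n = 16029 = 3^2 · 13 · 137.
Step 2: Check the mod-4 condition on each prime factor: 3 ≡ 3 (mod 4), exponent 2 (must be even); 13 ≡ 1 (mod 4), exponent 1; 137 ≡ 1 (mod 4), exponent 1.
All primes ≡ 3 (mod 4) appear to even exponent (or don't appear), so by the two-squares theorem n IS expressible as a sum of two squares.
Step 3: Build a representation. Group n = k² · m with k = 3 and m = 13 · 137 = 1781 (a product of primes ≡ 1 (mod 4)); a representation of m scales to one of n via (k·x)² + (k·y)² = k²(x² + y²). Each prime p ≡ 1 (mod 4) is itself a sum of two squares; find a² by testing p − a² for a perfect square:
  13: 13 − 1² = 12, 13 − 2² = 9 = 3² ⇒ 13 = 2² + 3².
  137: 137 − 1² = 136, 137 − 2² = 133, 137 − 3² = 128, 137 − 4² = 121 = 11² ⇒ 137 = 4² + 11².
  Combine using the Brahmagupta–Fibonacci identity (a² + b²)(c² + d²) = (ac − bd)² + (ad + bc)² = (ac + bd)² + (ad − bc)²:
  13 · 137 = 1781: from (2² + 3²)(4² + 11²), take (2·4 − 3·11, 2·11 + 3·4) = (8 − 33, 22 + 12) = (-25, 34); dropping signs (only squares matter) gives (25, 34); check 25² + 34² = 625 + 1156 = 1781 ✓.
  Scale by k = 3: (3·25, 3·34) = (75, 102).
Step 4: Order so x ≤ y and verify: 75² + 102² = 5625 + 10404 = 16029 = n. ✓

n = 16029 = 75² + 102² (one valid representation with x ≤ y).


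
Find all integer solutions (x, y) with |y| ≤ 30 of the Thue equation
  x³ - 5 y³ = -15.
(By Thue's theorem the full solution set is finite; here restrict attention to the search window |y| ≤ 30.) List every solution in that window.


The equation is x³ - 5y³ = -15. For fixed y, x³ = 5·y³ − 15, so a solution requires the RHS to be a perfect cube.
Strategy: iterate y from -30 to 30, compute RHS = 5·y³ − 15, and check whether it is a (positive or negative) perfect cube.
Check small values of y:
  y = 0: RHS = -15 is not a perfect cube.
  y = 1: RHS = -10 is not a perfect cube.
  y = -1: RHS = -20 is not a perfect cube.
  y = 2: RHS = 25 is not a perfect cube.
  y = -2: RHS = -55 is not a perfect cube.
  y = 3: RHS = 120 is not a perfect cube.
  y = -3: RHS = -150 is not a perfect cube.
Continuing the search up to |y| = 30 finds no solutions either.
No (x, y) in the scanned range satisfies the equation.

No integer solutions with |y| ≤ 30.
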